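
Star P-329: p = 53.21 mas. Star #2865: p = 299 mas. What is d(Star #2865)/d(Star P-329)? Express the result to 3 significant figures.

0.178

Since d = 1/p, d_B/d_A = p_A/p_B.
= 53.21 / 299 = 0.17796.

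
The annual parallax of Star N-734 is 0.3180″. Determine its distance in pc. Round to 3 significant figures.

d = 1/p = 1/0.3180 = 3.1447 pc.

3.14 pc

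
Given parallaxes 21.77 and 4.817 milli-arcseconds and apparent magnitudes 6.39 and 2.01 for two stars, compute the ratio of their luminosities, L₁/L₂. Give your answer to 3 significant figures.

L₁/L₂ = 0.000867

d₁ = 1/p₁ = 1/0.02177″ = 45.935 pc; d₂ = 1/p₂ = 1/0.004817″ = 207.6 pc.
M₁ = m₁ − 5 log₁₀ d₁ + 5 = 6.39 − 8.3107 + 5 = 3.0793.
M₂ = 2.01 − 11.5861 + 5 = -4.5761.
L₁/L₂ = 10^(0.4(M₂ − M₁)) = 10^(0.4 × (-7.6554)) = 10^(-3.06216) = 0.00086664.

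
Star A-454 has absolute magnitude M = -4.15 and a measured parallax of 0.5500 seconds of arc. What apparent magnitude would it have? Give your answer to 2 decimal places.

d = 1/p = 1/0.5500″ = 1.8182 pc.
m − M = 5 log₁₀ d − 5 = 5 log₁₀(1.8182) − 5 = 1.2982 − 5 = -3.7018.
m = M + (m − M) = -4.15 + (-3.7018) = -7.85.

m = -7.85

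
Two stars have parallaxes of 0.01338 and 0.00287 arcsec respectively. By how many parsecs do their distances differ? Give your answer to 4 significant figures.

d_A = 1/0.01338″ = 74.738 pc; d_B = 1/0.002870″ = 348.43 pc.
|d_B − d_A| = |348.43 − 74.738| = 273.69 pc.

273.7 pc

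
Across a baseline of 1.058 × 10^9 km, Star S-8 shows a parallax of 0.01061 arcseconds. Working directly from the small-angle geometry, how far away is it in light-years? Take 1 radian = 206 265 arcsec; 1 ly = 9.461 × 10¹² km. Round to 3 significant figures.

θ = 0.01061″ = 0.01061/206265 = 5.1439 × 10^-8 rad.
d = B/θ = (1.058 × 10^9) / (5.1439 × 10^-8) = 2.0568 × 10^16 km = (2.0568 × 10^16) / (9.461 × 10^12) ly = 2174 ly.

2170 ly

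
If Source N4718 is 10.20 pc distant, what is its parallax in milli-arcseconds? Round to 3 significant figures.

p = 1/d = 1/10.2 = 0.098039 arcsec.
= 0.098039 × 1000 = 98.039 mas.

98.0 mas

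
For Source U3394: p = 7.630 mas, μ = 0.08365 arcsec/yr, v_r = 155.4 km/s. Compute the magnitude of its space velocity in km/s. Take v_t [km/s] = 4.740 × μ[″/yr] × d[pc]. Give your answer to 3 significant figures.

d = 1/p = 1/0.007630″ = 131.06 pc.
v_t = 4.740 μ d = 4.740 × 0.08365 × 131.06 = 51.965 km/s.
v = √(v_r² + v_t²) = √(155.4² + 51.965²) = √26849.5 = 163.86 km/s.

164 km/s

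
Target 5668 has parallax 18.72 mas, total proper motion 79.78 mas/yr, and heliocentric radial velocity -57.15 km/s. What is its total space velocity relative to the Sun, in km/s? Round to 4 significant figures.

60.62 km/s

d = 1/p = 1/0.01872″ = 53.419 pc.
μ = 79.78 mas/yr = 0.07978 ″/yr.
v_t = 4.740 μ d = 4.740 × 0.07978 × 53.419 = 20.201 km/s.
v = √(v_r² + v_t²) = √((-57.15)² + 20.201²) = √3674.2 = 60.615 km/s.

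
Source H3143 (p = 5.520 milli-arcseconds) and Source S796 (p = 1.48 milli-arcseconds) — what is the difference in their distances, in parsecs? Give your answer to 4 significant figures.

494.5 pc

d_A = 1/0.005520″ = 181.16 pc; d_B = 1/0.001480″ = 675.68 pc.
|d_B − d_A| = |675.68 − 181.16| = 494.52 pc.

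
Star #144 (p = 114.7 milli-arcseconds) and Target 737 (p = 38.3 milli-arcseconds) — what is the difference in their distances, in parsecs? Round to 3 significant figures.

d_A = 1/0.1147″ = 8.7184 pc; d_B = 1/0.03830″ = 26.11 pc.
|d_B − d_A| = |26.11 − 8.7184| = 17.392 pc.

17.4 pc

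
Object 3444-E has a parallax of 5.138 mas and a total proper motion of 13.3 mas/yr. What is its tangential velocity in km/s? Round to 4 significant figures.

12.27 km/s

d = 1/p = 1/0.005138″ = 194.63 pc.
μ = 13.3 mas/yr = 0.0133 ″/yr.
v_t = 4.74 × μ × d = 4.74 × 0.0133 × 194.63 = 12.27 km/s.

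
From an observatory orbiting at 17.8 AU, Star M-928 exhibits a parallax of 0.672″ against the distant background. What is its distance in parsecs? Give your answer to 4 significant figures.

26.49 pc

With baseline B (in AU) and parallax p (in arcsec), d = B/p parsecs.
d = 17.8 / 0.672 = 26.488 pc.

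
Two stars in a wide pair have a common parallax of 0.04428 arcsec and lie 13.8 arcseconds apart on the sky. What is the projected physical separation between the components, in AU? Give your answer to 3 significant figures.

312 AU

d = 1/p = 1/0.04428″ = 22.584 pc.
At distance d (pc), an angle of θ arcsec spans θ·d AU: s = 13.8 × 22.584 = 311.66 AU.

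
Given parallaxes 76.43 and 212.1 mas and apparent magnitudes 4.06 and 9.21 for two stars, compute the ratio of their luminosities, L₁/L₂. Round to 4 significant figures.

L₁/L₂ = 884.2

d₁ = 1/p₁ = 1/0.07643″ = 13.084 pc; d₂ = 1/p₂ = 1/0.2121″ = 4.7148 pc.
M₁ = m₁ − 5 log₁₀ d₁ + 5 = 4.06 − 5.5837 + 5 = 3.4763.
M₂ = 9.21 − 3.3673 + 5 = 10.8427.
L₁/L₂ = 10^(0.4(M₂ − M₁)) = 10^(0.4 × 7.3664) = 10^2.94656 = 884.22.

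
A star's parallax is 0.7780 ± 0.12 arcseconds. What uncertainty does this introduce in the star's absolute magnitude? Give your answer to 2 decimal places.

M = m − 5 log₁₀ d + 5 = m + 5 log₁₀ p + 5, so ∂M/∂p = 5/(p ln 10).
σ_M = (5/ln 10) · (σ_p/p) = 2.1715 × 0.12/0.7780 = 2.1715 × 0.15424 = 0.33493.

σ_M = 0.33 mag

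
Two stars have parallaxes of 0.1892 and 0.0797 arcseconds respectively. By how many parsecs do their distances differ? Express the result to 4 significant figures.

7.262 pc

d_A = 1/0.1892″ = 5.2854 pc; d_B = 1/0.07970″ = 12.547 pc.
|d_B − d_A| = |12.547 − 5.2854| = 7.2616 pc.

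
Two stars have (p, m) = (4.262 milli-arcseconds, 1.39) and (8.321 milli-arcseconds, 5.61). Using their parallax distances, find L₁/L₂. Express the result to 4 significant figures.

L₁/L₂ = 185.8

d₁ = 1/p₁ = 1/0.004262″ = 234.63 pc; d₂ = 1/p₂ = 1/0.008321″ = 120.18 pc.
M₁ = m₁ − 5 log₁₀ d₁ + 5 = 1.39 − 11.8519 + 5 = -5.4619.
M₂ = 5.61 − 10.3992 + 5 = 0.2108.
L₁/L₂ = 10^(0.4(M₂ − M₁)) = 10^(0.4 × 5.6727) = 10^2.26908 = 185.81.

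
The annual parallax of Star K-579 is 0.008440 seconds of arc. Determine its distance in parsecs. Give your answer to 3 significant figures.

d = 1/p = 1/0.008440 = 118.48 pc.

118 pc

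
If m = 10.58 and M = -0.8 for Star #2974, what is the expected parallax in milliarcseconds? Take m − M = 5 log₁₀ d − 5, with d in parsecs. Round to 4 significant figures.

m − M = 10.58 − (-0.8) = 11.38.
d = 10^((m−M)/5 + 1) = 10^3.276 = 1888 pc.
p = 1/d = 1/1888 = 0.00052966 arcsec = 0.52966 mas.

0.5297 mas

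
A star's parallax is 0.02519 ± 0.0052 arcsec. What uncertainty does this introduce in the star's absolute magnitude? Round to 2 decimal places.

σ_M = 0.45 mag

M = m − 5 log₁₀ d + 5 = m + 5 log₁₀ p + 5, so ∂M/∂p = 5/(p ln 10).
σ_M = (5/ln 10) · (σ_p/p) = 2.1715 × 0.0052/0.02519 = 2.1715 × 0.20643 = 0.44826.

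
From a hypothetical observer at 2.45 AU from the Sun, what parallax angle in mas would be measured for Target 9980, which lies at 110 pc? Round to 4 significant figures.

p (arcsec) = B (AU) / d (pc).
p = 2.45 / 110 = 0.022273 arcsec = 22.273 mas.

22.27 mas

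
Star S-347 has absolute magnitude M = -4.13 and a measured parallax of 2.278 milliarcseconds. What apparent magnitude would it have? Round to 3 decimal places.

d = 1/p = 1/0.002278″ = 438.98 pc.
m − M = 5 log₁₀ d − 5 = 5 log₁₀(438.98) − 5 = 13.2122 − 5 = 8.2122.
m = M + (m − M) = -4.13 + 8.2122 = 4.082.

m = 4.082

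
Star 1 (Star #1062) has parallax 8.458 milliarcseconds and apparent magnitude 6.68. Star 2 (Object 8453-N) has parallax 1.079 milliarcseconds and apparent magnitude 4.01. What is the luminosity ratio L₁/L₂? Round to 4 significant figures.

L₁/L₂ = 0.001392

d₁ = 1/p₁ = 1/0.008458″ = 118.23 pc; d₂ = 1/p₂ = 1/0.001079″ = 926.78 pc.
M₁ = m₁ − 5 log₁₀ d₁ + 5 = 6.68 − 10.3636 + 5 = 1.3164.
M₂ = 4.01 − 14.8349 + 5 = -5.8249.
L₁/L₂ = 10^(0.4(M₂ − M₁)) = 10^(0.4 × (-7.1413)) = 10^(-2.85652) = 0.0013915.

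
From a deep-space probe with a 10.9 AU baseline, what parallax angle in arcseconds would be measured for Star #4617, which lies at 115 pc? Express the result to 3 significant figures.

p (arcsec) = B (AU) / d (pc).
p = 10.9 / 115 = 0.094783 arcsec.

0.0948 arcsec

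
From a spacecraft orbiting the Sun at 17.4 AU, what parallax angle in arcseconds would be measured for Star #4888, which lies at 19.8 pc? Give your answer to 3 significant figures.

p (arcsec) = B (AU) / d (pc).
p = 17.4 / 19.8 = 0.87879 arcsec.

0.879 arcsec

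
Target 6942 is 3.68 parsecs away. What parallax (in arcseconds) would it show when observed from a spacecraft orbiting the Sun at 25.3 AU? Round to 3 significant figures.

6.88 arcsec

p (arcsec) = B (AU) / d (pc).
p = 25.3 / 3.68 = 6.875 arcsec.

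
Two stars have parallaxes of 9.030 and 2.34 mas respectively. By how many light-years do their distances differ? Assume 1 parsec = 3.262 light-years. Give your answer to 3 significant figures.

1030 ly

d_A = 1/0.009030″ = 110.74 pc; d_B = 1/0.002340″ = 427.35 pc.
|d_B − d_A| = |427.35 − 110.74| = 316.61 pc = 316.61 × 3.262 ly = 1032.8 ly.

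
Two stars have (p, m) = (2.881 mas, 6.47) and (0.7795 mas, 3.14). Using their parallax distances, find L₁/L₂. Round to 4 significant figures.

L₁/L₂ = 0.003408

d₁ = 1/p₁ = 1/0.002881″ = 347.1 pc; d₂ = 1/p₂ = 1/0.0007795″ = 1282.9 pc.
M₁ = m₁ − 5 log₁₀ d₁ + 5 = 6.47 − 12.7023 + 5 = -1.2323.
M₂ = 3.14 − 15.5410 + 5 = -7.4010.
L₁/L₂ = 10^(0.4(M₂ − M₁)) = 10^(0.4 × (-6.1687)) = 10^(-2.46748) = 0.0034082.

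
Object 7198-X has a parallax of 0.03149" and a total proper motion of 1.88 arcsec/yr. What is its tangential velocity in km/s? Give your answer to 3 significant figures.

d = 1/p = 1/0.03149″ = 31.756 pc.
v_t = 4.74 × μ × d = 4.74 × 1.88 × 31.756 = 282.98 km/s.

283 km/s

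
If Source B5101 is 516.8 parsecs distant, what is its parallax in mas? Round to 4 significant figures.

1.935 mas

p = 1/d = 1/516.8 = 0.001935 arcsec.
= 0.001935 × 1000 = 1.935 mas.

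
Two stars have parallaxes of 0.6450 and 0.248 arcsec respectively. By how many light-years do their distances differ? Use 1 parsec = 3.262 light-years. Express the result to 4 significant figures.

d_A = 1/0.6450″ = 1.5504 pc; d_B = 1/0.2480″ = 4.0323 pc.
|d_B − d_A| = |4.0323 − 1.5504| = 2.4819 pc = 2.4819 × 3.262 ly = 8.096 ly.

8.096 ly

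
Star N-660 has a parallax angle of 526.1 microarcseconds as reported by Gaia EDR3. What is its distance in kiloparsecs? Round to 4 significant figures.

1.901 kpc

p = 526.1 microarcseconds = 0.0005261 arcsec.
d = 1/p = 1/0.0005261 = 1900.8 pc.
= 1.9008 kpc.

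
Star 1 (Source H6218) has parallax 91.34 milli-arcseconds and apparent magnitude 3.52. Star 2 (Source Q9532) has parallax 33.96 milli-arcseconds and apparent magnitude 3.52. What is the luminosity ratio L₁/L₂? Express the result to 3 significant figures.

d₁ = 1/p₁ = 1/0.09134″ = 10.948 pc; d₂ = 1/p₂ = 1/0.03396″ = 29.446 pc.
M₁ = m₁ − 5 log₁₀ d₁ + 5 = 3.52 − 5.1967 + 5 = 3.3233.
M₂ = 3.52 − 7.3451 + 5 = 1.1749.
L₁/L₂ = 10^(0.4(M₂ − M₁)) = 10^(0.4 × (-2.1484)) = 10^(-0.85936) = 0.13824.

L₁/L₂ = 0.138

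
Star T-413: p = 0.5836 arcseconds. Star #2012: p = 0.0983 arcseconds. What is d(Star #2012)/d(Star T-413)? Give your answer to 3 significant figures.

Since d = 1/p, d_B/d_A = p_A/p_B.
= 0.5836 / 0.0983 = 5.9369.

5.94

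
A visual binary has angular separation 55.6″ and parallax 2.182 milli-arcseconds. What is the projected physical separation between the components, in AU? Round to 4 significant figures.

25480 AU

d = 1/p = 1/0.002182″ = 458.3 pc.
At distance d (pc), an angle of θ arcsec spans θ·d AU: s = 55.6 × 458.3 = 25481 AU.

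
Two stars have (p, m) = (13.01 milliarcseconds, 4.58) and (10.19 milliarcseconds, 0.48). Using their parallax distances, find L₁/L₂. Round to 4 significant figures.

L₁/L₂ = 0.01405

d₁ = 1/p₁ = 1/0.01301″ = 76.864 pc; d₂ = 1/p₂ = 1/0.01019″ = 98.135 pc.
M₁ = m₁ − 5 log₁₀ d₁ + 5 = 4.58 − 9.4286 + 5 = 0.1514.
M₂ = 0.48 − 9.9591 + 5 = -4.4791.
L₁/L₂ = 10^(0.4(M₂ − M₁)) = 10^(0.4 × (-4.6305)) = 10^(-1.85220) = 0.014054.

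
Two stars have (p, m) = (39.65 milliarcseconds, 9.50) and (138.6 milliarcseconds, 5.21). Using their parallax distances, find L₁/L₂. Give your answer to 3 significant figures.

d₁ = 1/p₁ = 1/0.03965″ = 25.221 pc; d₂ = 1/p₂ = 1/0.1386″ = 7.215 pc.
M₁ = m₁ − 5 log₁₀ d₁ + 5 = 9.50 − 7.0088 + 5 = 7.4912.
M₂ = 5.21 − 4.2912 + 5 = 5.9188.
L₁/L₂ = 10^(0.4(M₂ − M₁)) = 10^(0.4 × (-1.5724)) = 10^(-0.62896) = 0.23498.

L₁/L₂ = 0.235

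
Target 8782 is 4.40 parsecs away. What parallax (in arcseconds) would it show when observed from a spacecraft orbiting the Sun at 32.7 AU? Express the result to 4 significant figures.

p (arcsec) = B (AU) / d (pc).
p = 32.7 / 4.40 = 7.4318 arcsec.

7.432 arcsec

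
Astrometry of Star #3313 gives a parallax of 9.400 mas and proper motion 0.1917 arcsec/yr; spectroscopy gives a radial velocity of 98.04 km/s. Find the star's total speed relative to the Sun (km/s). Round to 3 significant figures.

d = 1/p = 1/0.009400″ = 106.38 pc.
v_t = 4.740 μ d = 4.740 × 0.1917 × 106.38 = 96.663 km/s.
v = √(v_r² + v_t²) = √(98.04² + 96.663²) = √18955.6 = 137.68 km/s.

138 km/s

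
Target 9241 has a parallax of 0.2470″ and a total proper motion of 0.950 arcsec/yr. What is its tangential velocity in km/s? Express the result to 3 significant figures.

18.2 km/s

d = 1/p = 1/0.2470″ = 4.0486 pc.
v_t = 4.74 × μ × d = 4.74 × 0.950 × 4.0486 = 18.231 km/s.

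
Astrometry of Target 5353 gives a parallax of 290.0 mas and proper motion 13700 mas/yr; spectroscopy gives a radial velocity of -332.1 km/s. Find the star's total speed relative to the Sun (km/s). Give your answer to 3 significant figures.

d = 1/p = 1/0.2900″ = 3.4483 pc.
μ = 13700 mas/yr = 13.70 ″/yr.
v_t = 4.740 μ d = 4.740 × 13.70 × 3.4483 = 223.93 km/s.
v = √(v_r² + v_t²) = √((-332.1)² + 223.93²) = √160435 = 400.54 km/s.

401 km/s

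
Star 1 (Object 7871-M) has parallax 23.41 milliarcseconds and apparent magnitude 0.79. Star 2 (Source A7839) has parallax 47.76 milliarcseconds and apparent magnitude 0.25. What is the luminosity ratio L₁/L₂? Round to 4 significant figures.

L₁/L₂ = 2.531

d₁ = 1/p₁ = 1/0.02341″ = 42.717 pc; d₂ = 1/p₂ = 1/0.04776″ = 20.938 pc.
M₁ = m₁ − 5 log₁₀ d₁ + 5 = 0.79 − 8.1530 + 5 = -2.3630.
M₂ = 0.25 − 6.6047 + 5 = -1.3547.
L₁/L₂ = 10^(0.4(M₂ − M₁)) = 10^(0.4 × 1.0083) = 10^0.40332 = 2.5312.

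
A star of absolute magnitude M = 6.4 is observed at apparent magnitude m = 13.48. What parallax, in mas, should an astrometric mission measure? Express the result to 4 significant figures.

m − M = 13.48 − 6.4 = 7.08.
d = 10^((m−M)/5 + 1) = 10^2.416 = 260.62 pc.
p = 1/d = 1/260.62 = 0.003837 arcsec = 3.837 mas.

3.837 mas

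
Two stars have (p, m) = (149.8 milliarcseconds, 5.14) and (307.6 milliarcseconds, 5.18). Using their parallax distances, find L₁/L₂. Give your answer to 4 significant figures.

d₁ = 1/p₁ = 1/0.1498″ = 6.6756 pc; d₂ = 1/p₂ = 1/0.3076″ = 3.251 pc.
M₁ = m₁ − 5 log₁₀ d₁ + 5 = 5.14 − 4.1225 + 5 = 6.0175.
M₂ = 5.18 − 2.5601 + 5 = 7.6199.
L₁/L₂ = 10^(0.4(M₂ − M₁)) = 10^(0.4 × 1.6024) = 10^0.64096 = 4.3748.

L₁/L₂ = 4.375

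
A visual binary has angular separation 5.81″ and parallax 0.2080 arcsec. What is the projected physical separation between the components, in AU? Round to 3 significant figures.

d = 1/p = 1/0.2080″ = 4.8077 pc.
At distance d (pc), an angle of θ arcsec spans θ·d AU: s = 5.81 × 4.8077 = 27.933 AU.

27.9 AU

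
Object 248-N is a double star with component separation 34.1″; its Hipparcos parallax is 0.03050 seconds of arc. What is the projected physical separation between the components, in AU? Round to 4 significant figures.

d = 1/p = 1/0.03050″ = 32.787 pc.
At distance d (pc), an angle of θ arcsec spans θ·d AU: s = 34.1 × 32.787 = 1118 AU.

1118 AU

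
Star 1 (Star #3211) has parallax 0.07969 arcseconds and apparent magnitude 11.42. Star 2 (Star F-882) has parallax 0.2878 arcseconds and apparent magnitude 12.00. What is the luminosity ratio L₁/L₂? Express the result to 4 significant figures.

L₁/L₂ = 22.25

d₁ = 1/p₁ = 1/0.07969″ = 12.549 pc; d₂ = 1/p₂ = 1/0.2878″ = 3.4746 pc.
M₁ = m₁ − 5 log₁₀ d₁ + 5 = 11.42 − 5.4930 + 5 = 10.9270.
M₂ = 12.00 − 2.7045 + 5 = 14.2955.
L₁/L₂ = 10^(0.4(M₂ − M₁)) = 10^(0.4 × 3.3685) = 10^1.34740 = 22.254.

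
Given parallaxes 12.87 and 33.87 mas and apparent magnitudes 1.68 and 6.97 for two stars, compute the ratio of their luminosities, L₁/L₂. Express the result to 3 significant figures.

L₁/L₂ = 905

d₁ = 1/p₁ = 1/0.01287″ = 77.7 pc; d₂ = 1/p₂ = 1/0.03387″ = 29.525 pc.
M₁ = m₁ − 5 log₁₀ d₁ + 5 = 1.68 − 9.4521 + 5 = -2.7721.
M₂ = 6.97 − 7.3509 + 5 = 4.6191.
L₁/L₂ = 10^(0.4(M₂ − M₁)) = 10^(0.4 × 7.3912) = 10^2.95648 = 904.65.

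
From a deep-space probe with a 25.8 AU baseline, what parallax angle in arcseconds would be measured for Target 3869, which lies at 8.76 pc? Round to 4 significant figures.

p (arcsec) = B (AU) / d (pc).
p = 25.8 / 8.76 = 2.9452 arcsec.

2.945 arcsec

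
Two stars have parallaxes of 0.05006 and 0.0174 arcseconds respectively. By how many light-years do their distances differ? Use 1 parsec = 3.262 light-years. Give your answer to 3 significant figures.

122 ly

d_A = 1/0.05006″ = 19.976 pc; d_B = 1/0.01740″ = 57.471 pc.
|d_B − d_A| = |57.471 − 19.976| = 37.495 pc = 37.495 × 3.262 ly = 122.31 ly.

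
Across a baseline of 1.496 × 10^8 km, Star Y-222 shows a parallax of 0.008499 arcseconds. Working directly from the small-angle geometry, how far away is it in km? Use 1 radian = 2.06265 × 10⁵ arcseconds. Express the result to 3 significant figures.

3.63 × 10^15 km

θ = 0.008499″ = 0.008499/206265 = 4.1204 × 10^-8 rad.
d = B/θ = (1.496 × 10^8) / (4.1204 × 10^-8) = 3.6307 × 10^15 km.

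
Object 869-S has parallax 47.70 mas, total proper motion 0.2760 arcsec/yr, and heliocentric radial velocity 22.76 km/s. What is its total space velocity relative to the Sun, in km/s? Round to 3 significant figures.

d = 1/p = 1/0.04770″ = 20.964 pc.
v_t = 4.740 μ d = 4.740 × 0.2760 × 20.964 = 27.426 km/s.
v = √(v_r² + v_t²) = √(22.76² + 27.426²) = √1270.2 = 35.64 km/s.

35.6 km/s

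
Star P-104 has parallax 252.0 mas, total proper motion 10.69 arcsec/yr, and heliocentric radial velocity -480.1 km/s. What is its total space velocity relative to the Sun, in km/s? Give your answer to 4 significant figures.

520.5 km/s

d = 1/p = 1/0.2520″ = 3.9683 pc.
v_t = 4.740 μ d = 4.740 × 10.69 × 3.9683 = 201.08 km/s.
v = √(v_r² + v_t²) = √((-480.1)² + 201.08²) = √270929 = 520.51 km/s.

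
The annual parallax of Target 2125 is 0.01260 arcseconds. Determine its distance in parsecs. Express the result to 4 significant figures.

79.37 pc

d = 1/p = 1/0.01260 = 79.365 pc.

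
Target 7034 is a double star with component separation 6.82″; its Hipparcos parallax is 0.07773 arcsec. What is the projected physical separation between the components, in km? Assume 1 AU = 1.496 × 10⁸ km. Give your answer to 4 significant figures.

1.313 × 10^10 km

d = 1/p = 1/0.07773″ = 12.865 pc.
At distance d (pc), an angle of θ arcsec spans θ·d AU: s = 6.82 × 12.865 = 87.739 AU.
= 87.739 × 1.496 × 10⁸ km = 1.3126 × 10^10 km.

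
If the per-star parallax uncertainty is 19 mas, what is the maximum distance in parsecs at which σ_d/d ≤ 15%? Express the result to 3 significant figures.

σ_d/d = σ_p/p, so the condition is σ_p/p ≤ 0.15, i.e. p ≥ σ_p/0.15.
p_min = 19/0.15 = 126.67 mas = 0.12667 arcsec.
d_max = 1/p_min = 1/0.12667 = 7.8945 pc.

7.89 pc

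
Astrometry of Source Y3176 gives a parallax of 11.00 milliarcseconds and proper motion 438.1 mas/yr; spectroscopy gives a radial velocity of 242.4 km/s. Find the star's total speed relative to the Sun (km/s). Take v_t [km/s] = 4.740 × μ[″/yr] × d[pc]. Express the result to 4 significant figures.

d = 1/p = 1/0.01100″ = 90.909 pc.
μ = 438.1 mas/yr = 0.4381 ″/yr.
v_t = 4.740 μ d = 4.740 × 0.4381 × 90.909 = 188.78 km/s.
v = √(v_r² + v_t²) = √(242.4² + 188.78²) = √94395.6 = 307.24 km/s.

307.2 km/s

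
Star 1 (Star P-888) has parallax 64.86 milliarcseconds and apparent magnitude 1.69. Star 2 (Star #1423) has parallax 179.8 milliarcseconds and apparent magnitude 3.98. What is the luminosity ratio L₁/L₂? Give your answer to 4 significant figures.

d₁ = 1/p₁ = 1/0.06486″ = 15.418 pc; d₂ = 1/p₂ = 1/0.1798″ = 5.5617 pc.
M₁ = m₁ − 5 log₁₀ d₁ + 5 = 1.69 − 5.9401 + 5 = 0.7499.
M₂ = 3.98 − 3.7260 + 5 = 5.2540.
L₁/L₂ = 10^(0.4(M₂ − M₁)) = 10^(0.4 × 4.5041) = 10^1.80164 = 63.334.

L₁/L₂ = 63.33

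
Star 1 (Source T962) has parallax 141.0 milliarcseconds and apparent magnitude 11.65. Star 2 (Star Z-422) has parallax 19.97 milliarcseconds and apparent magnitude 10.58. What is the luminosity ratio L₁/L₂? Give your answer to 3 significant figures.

d₁ = 1/p₁ = 1/0.1410″ = 7.0922 pc; d₂ = 1/p₂ = 1/0.01997″ = 50.075 pc.
M₁ = m₁ − 5 log₁₀ d₁ + 5 = 11.65 − 4.2539 + 5 = 12.3961.
M₂ = 10.58 − 8.4981 + 5 = 7.0819.
L₁/L₂ = 10^(0.4(M₂ − M₁)) = 10^(0.4 × (-5.3142)) = 10^(-2.12568) = 0.0074872.

L₁/L₂ = 0.00749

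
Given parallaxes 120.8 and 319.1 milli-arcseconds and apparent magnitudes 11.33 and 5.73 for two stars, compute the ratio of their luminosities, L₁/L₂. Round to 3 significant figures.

L₁/L₂ = 0.0402

d₁ = 1/p₁ = 1/0.1208″ = 8.2781 pc; d₂ = 1/p₂ = 1/0.3191″ = 3.1338 pc.
M₁ = m₁ − 5 log₁₀ d₁ + 5 = 11.33 − 4.5897 + 5 = 11.7403.
M₂ = 5.73 − 2.4804 + 5 = 8.2496.
L₁/L₂ = 10^(0.4(M₂ − M₁)) = 10^(0.4 × (-3.4907)) = 10^(-1.39628) = 0.040153.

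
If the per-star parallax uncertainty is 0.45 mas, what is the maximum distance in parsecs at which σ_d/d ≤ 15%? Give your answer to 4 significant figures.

σ_d/d = σ_p/p, so the condition is σ_p/p ≤ 0.15, i.e. p ≥ σ_p/0.15.
p_min = 0.45/0.15 = 3 mas = 0.003 arcsec.
d_max = 1/p_min = 1/0.003 = 333.33 pc.

333.3 pc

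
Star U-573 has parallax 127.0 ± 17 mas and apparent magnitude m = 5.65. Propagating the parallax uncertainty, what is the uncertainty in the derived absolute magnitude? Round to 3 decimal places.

M = m − 5 log₁₀ d + 5 = m + 5 log₁₀ p + 5, so ∂M/∂p = 5/(p ln 10).
σ_M = (5/ln 10) · (σ_p/p) = 2.1715 × 17/127.0 = 2.1715 × 0.13386 = 0.29068.

σ_M = 0.291 mag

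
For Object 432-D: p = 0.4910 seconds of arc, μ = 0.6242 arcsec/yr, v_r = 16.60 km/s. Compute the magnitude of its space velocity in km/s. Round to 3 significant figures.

17.7 km/s

d = 1/p = 1/0.4910″ = 2.0367 pc.
v_t = 4.740 μ d = 4.740 × 0.6242 × 2.0367 = 6.026 km/s.
v = √(v_r² + v_t²) = √(16.60² + 6.026²) = √311.873 = 17.66 km/s.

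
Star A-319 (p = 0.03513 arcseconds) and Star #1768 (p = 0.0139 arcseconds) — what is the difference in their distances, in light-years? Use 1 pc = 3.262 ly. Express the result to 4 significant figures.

d_A = 1/0.03513″ = 28.466 pc; d_B = 1/0.01390″ = 71.942 pc.
|d_B − d_A| = |71.942 − 28.466| = 43.476 pc = 43.476 × 3.262 ly = 141.82 ly.

141.8 ly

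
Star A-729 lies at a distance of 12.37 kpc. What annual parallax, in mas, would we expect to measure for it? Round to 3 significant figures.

0.0808 mas

d = 12.37 kpc = 12370 pc.
p = 1/d = 1/12370 = 0.000080841 arcsec.
= 0.000080841 × 1000 = 0.080841 mas.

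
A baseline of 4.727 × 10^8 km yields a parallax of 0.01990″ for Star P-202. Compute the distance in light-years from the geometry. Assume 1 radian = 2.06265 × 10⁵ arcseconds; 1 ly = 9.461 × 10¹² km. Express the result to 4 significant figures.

517.9 ly

θ = 0.01990″ = 0.01990/206265 = 9.6478 × 10^-8 rad.
d = B/θ = (4.727 × 10^8) / (9.6478 × 10^-8) = 4.8996 × 10^15 km = (4.8996 × 10^15) / (9.461 × 10^12) ly = 517.87 ly.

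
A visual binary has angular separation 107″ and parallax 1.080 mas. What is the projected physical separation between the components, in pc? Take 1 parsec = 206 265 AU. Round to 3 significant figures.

0.480 pc

d = 1/p = 1/0.001080″ = 925.93 pc.
At distance d (pc), an angle of θ arcsec spans θ·d AU: s = 107 × 925.93 = 99075 AU.
= 99075 / 206265 = 0.48033 pc.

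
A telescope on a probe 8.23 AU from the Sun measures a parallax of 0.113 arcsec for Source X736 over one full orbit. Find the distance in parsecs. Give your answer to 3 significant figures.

72.8 pc

With baseline B (in AU) and parallax p (in arcsec), d = B/p parsecs.
d = 8.23 / 0.113 = 72.832 pc.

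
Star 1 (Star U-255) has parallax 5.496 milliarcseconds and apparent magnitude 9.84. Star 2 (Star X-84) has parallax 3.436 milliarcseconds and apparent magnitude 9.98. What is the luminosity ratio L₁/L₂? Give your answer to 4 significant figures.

L₁/L₂ = 0.4446

d₁ = 1/p₁ = 1/0.005496″ = 181.95 pc; d₂ = 1/p₂ = 1/0.003436″ = 291.04 pc.
M₁ = m₁ − 5 log₁₀ d₁ + 5 = 9.84 − 11.2998 + 5 = 3.5402.
M₂ = 9.98 − 12.3198 + 5 = 2.6602.
L₁/L₂ = 10^(0.4(M₂ − M₁)) = 10^(0.4 × (-0.8800)) = 10^(-0.35200) = 0.44463.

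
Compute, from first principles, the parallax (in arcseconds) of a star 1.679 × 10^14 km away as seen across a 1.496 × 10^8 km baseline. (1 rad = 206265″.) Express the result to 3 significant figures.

0.184 arcsec

θ ≈ B/d = (1.496 × 10^8) / (1.679 × 10^14) = 8.9101 × 10^-7 rad.
In arcseconds: 8.9101 × 10^-7 × 206265 = 0.18378″.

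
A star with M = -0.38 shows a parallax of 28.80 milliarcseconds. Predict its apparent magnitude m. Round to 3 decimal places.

m = 2.323

d = 1/p = 1/0.02880″ = 34.722 pc.
m − M = 5 log₁₀ d − 5 = 5 log₁₀(34.722) − 5 = 7.7030 − 5 = 2.7030.
m = M + (m − M) = -0.38 + 2.7030 = 2.323.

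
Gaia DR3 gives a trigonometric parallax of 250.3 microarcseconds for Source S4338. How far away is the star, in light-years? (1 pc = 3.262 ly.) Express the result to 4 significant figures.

13030 light years

p = 250.3 microarcseconds = 0.0002503 arcsec.
d = 1/p = 1/0.0002503 = 3995.2 pc.
In light-years: 3995.2 × 3.262 = 13032 ly.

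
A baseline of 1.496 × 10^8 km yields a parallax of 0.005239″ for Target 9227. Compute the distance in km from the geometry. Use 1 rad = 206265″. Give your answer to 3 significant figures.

5.89 × 10^15 km

θ = 0.005239″ = 0.005239/206265 = 2.5399 × 10^-8 rad.
d = B/θ = (1.496 × 10^8) / (2.5399 × 10^-8) = 5.8900 × 10^15 km.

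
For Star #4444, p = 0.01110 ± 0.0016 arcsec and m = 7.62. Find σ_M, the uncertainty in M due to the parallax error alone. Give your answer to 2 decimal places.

M = m − 5 log₁₀ d + 5 = m + 5 log₁₀ p + 5, so ∂M/∂p = 5/(p ln 10).
σ_M = (5/ln 10) · (σ_p/p) = 2.1715 × 0.0016/0.01110 = 2.1715 × 0.14414 = 0.313.

σ_M = 0.31 mag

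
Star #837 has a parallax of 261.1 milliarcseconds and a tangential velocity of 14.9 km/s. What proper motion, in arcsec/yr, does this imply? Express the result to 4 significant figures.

0.8208 arcsec/yr

d = 1/p = 1/0.2611″ = 3.83 pc.
μ = v_t / (4.74 d) = 14.9 / (4.74 × 3.83) = 14.9 / 18.154 = 0.82076 ″/yr.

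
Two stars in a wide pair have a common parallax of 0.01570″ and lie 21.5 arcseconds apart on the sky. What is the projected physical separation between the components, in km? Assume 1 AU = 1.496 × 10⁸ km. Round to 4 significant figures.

d = 1/p = 1/0.01570″ = 63.694 pc.
At distance d (pc), an angle of θ arcsec spans θ·d AU: s = 21.5 × 63.694 = 1369.4 AU.
= 1369.4 × 1.496 × 10⁸ km = 2.0486 × 10^11 km.

2.049 × 10^11 km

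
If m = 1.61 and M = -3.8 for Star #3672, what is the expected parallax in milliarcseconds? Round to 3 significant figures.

m − M = 1.61 − (-3.8) = 5.41.
d = 10^((m−M)/5 + 1) = 10^2.082 = 120.78 pc.
p = 1/d = 1/120.78 = 0.0082795 arcsec = 8.2795 mas.

8.28 mas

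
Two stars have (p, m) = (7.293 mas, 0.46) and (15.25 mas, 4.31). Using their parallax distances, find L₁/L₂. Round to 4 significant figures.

d₁ = 1/p₁ = 1/0.007293″ = 137.12 pc; d₂ = 1/p₂ = 1/0.01525″ = 65.574 pc.
M₁ = m₁ − 5 log₁₀ d₁ + 5 = 0.46 − 10.6855 + 5 = -5.2255.
M₂ = 4.31 − 9.0837 + 5 = 0.2263.
L₁/L₂ = 10^(0.4(M₂ − M₁)) = 10^(0.4 × 5.4518) = 10^2.18072 = 151.61.

L₁/L₂ = 151.6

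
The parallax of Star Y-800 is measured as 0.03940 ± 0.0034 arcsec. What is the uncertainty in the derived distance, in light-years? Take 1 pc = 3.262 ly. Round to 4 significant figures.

d = 1/p, so σ_d = σ_p / p².
σ_d = 0.00340 / (0.03940)² = 0.00340 / 0.0015524 = 2.1902 pc = 2.1902 × 3.262 ly = 7.1444 ly.

7.144 ly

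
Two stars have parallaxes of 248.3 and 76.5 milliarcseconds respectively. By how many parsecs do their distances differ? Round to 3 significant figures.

9.04 pc

d_A = 1/0.2483″ = 4.0274 pc; d_B = 1/0.07650″ = 13.072 pc.
|d_B − d_A| = |13.072 − 4.0274| = 9.0446 pc.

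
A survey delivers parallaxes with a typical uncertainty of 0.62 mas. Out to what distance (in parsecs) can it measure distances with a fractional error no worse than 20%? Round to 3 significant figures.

σ_d/d = σ_p/p, so the condition is σ_p/p ≤ 0.20, i.e. p ≥ σ_p/0.20.
p_min = 0.62/0.20 = 3.1 mas = 0.0031 arcsec.
d_max = 1/p_min = 1/0.0031 = 322.58 pc.

323 pc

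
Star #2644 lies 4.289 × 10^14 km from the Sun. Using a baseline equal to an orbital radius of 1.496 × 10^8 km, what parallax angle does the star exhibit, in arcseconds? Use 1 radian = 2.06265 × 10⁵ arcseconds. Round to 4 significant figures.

0.07195 arcsec

θ ≈ B/d = (1.496 × 10^8) / (4.289 × 10^14) = 3.4880 × 10^-7 rad.
In arcseconds: 3.4880 × 10^-7 × 206265 = 0.071945″.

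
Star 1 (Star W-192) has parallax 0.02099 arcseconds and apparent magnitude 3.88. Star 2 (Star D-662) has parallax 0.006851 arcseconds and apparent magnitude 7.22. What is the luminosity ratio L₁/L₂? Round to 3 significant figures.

L₁/L₂ = 2.31

d₁ = 1/p₁ = 1/0.02099″ = 47.642 pc; d₂ = 1/p₂ = 1/0.006851″ = 145.96 pc.
M₁ = m₁ − 5 log₁₀ d₁ + 5 = 3.88 − 8.3899 + 5 = 0.4901.
M₂ = 7.22 − 10.8212 + 5 = 1.3988.
L₁/L₂ = 10^(0.4(M₂ − M₁)) = 10^(0.4 × 0.9087) = 10^0.36348 = 2.3093.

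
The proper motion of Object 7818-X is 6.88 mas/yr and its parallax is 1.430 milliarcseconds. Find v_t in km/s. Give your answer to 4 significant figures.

d = 1/p = 1/0.001430″ = 699.3 pc.
μ = 6.88 mas/yr = 0.00688 ″/yr.
v_t = 4.74 × μ × d = 4.74 × 0.00688 × 699.3 = 22.805 km/s.

22.81 km/s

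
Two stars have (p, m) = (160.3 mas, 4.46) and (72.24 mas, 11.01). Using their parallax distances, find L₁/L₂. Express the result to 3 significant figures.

L₁/L₂ = 84.7

d₁ = 1/p₁ = 1/0.1603″ = 6.2383 pc; d₂ = 1/p₂ = 1/0.07224″ = 13.843 pc.
M₁ = m₁ − 5 log₁₀ d₁ + 5 = 4.46 − 3.9753 + 5 = 5.4847.
M₂ = 11.01 − 5.7062 + 5 = 10.3038.
L₁/L₂ = 10^(0.4(M₂ − M₁)) = 10^(0.4 × 4.8191) = 10^1.92764 = 84.653.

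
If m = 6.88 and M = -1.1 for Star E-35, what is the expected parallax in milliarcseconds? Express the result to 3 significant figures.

m − M = 6.88 − (-1.1) = 7.98.
d = 10^((m−M)/5 + 1) = 10^2.596 = 394.46 pc.
p = 1/d = 1/394.46 = 0.0025351 arcsec = 2.5351 mas.

2.54 mas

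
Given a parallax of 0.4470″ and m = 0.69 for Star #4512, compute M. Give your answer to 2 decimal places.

d = 1/p = 1/0.4470″ = 2.2371 pc.
m − M = 5 log₁₀(2.2371) − 5 = 1.7484 − 5 = -3.2516.
M = m − (m − M) = 0.69 − (-3.2516) = 3.94.

M = 3.94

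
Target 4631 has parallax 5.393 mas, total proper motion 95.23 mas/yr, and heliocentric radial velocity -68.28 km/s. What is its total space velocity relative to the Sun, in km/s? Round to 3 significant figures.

108 km/s

d = 1/p = 1/0.005393″ = 185.43 pc.
μ = 95.23 mas/yr = 0.09523 ″/yr.
v_t = 4.740 μ d = 4.740 × 0.09523 × 185.43 = 83.701 km/s.
v = √(v_r² + v_t²) = √((-68.28)² + 83.701²) = √11668 = 108.02 km/s.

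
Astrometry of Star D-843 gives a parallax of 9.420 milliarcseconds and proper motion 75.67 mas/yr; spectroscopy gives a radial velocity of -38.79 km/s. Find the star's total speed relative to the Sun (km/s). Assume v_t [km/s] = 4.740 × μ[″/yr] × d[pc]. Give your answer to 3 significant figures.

54.4 km/s

d = 1/p = 1/0.009420″ = 106.16 pc.
μ = 75.67 mas/yr = 0.07567 ″/yr.
v_t = 4.740 μ d = 4.740 × 0.07567 × 106.16 = 38.077 km/s.
v = √(v_r² + v_t²) = √((-38.79)² + 38.077²) = √2954.52 = 54.355 km/s.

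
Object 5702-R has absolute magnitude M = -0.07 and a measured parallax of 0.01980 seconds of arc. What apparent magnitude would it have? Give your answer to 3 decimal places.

m = 3.447

d = 1/p = 1/0.01980″ = 50.505 pc.
m − M = 5 log₁₀ d − 5 = 5 log₁₀(50.505) − 5 = 8.5167 − 5 = 3.5167.
m = M + (m − M) = -0.07 + 3.5167 = 3.447.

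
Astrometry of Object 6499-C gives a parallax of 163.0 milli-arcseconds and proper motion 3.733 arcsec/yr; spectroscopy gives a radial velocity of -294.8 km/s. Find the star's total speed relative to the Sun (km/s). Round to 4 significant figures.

d = 1/p = 1/0.1630″ = 6.135 pc.
v_t = 4.740 μ d = 4.740 × 3.733 × 6.135 = 108.56 km/s.
v = √(v_r² + v_t²) = √((-294.8)² + 108.56²) = √98692.3 = 314.15 km/s.

314.2 km/s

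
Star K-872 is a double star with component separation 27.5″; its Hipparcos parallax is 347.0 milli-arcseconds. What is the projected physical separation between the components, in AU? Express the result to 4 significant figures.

d = 1/p = 1/0.3470″ = 2.8818 pc.
At distance d (pc), an angle of θ arcsec spans θ·d AU: s = 27.5 × 2.8818 = 79.25 AU.

79.25 AU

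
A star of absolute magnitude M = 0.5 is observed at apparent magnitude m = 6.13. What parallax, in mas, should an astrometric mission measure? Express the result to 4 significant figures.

7.482 mas

m − M = 6.13 − 0.5 = 5.63.
d = 10^((m−M)/5 + 1) = 10^2.126 = 133.66 pc.
p = 1/d = 1/133.66 = 0.0074817 arcsec = 7.4817 mas.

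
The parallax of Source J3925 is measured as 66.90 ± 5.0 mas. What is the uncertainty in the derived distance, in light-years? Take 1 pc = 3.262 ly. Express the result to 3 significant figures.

3.64 ly

d = 1/p, so σ_d = σ_p / p².
σ_d = 0.00500 / (0.06690)² = 0.00500 / 0.0044756 = 1.1172 pc = 1.1172 × 3.262 ly = 3.6443 ly.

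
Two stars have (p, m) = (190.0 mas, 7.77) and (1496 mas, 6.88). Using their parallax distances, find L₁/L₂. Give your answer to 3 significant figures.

d₁ = 1/p₁ = 1/0.1900″ = 5.2632 pc; d₂ = 1/p₂ = 1/1.496″ = 0.66845 pc.
M₁ = m₁ − 5 log₁₀ d₁ + 5 = 7.77 − 3.6062 + 5 = 9.1638.
M₂ = 6.88 − (-0.8747) + 5 = 12.7547.
L₁/L₂ = 10^(0.4(M₂ − M₁)) = 10^(0.4 × 3.5909) = 10^1.43636 = 27.312.

L₁/L₂ = 27.3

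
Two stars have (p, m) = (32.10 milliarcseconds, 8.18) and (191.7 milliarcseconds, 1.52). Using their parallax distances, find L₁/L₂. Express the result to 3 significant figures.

d₁ = 1/p₁ = 1/0.03210″ = 31.153 pc; d₂ = 1/p₂ = 1/0.1917″ = 5.2165 pc.
M₁ = m₁ − 5 log₁₀ d₁ + 5 = 8.18 − 7.4675 + 5 = 5.7125.
M₂ = 1.52 − 3.5869 + 5 = 2.9331.
L₁/L₂ = 10^(0.4(M₂ − M₁)) = 10^(0.4 × (-2.7794)) = 10^(-1.11176) = 0.077311.

L₁/L₂ = 0.0773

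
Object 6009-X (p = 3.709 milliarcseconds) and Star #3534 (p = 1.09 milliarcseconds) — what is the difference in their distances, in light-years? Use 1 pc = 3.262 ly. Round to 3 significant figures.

d_A = 1/0.003709″ = 269.61 pc; d_B = 1/0.001090″ = 917.43 pc.
|d_B − d_A| = |917.43 − 269.61| = 647.82 pc = 647.82 × 3.262 ly = 2113.2 ly.

2110 ly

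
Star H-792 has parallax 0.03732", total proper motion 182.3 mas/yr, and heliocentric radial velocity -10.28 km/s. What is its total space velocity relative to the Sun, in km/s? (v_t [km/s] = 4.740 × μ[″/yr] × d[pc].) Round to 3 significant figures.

25.3 km/s

d = 1/p = 1/0.03732″ = 26.795 pc.
μ = 182.3 mas/yr = 0.1823 ″/yr.
v_t = 4.740 μ d = 4.740 × 0.1823 × 26.795 = 23.154 km/s.
v = √(v_r² + v_t²) = √((-10.28)² + 23.154²) = √641.786 = 25.333 km/s.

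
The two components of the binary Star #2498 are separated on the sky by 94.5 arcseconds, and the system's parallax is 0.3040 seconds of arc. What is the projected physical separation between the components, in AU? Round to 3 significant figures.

311 AU

d = 1/p = 1/0.3040″ = 3.2895 pc.
At distance d (pc), an angle of θ arcsec spans θ·d AU: s = 94.5 × 3.2895 = 310.86 AU.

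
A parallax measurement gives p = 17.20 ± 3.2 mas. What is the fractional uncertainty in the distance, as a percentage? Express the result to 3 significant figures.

18.6%

For d = 1/p, |σ_d/d| = |σ_p/p|.
σ_p/p = 3.2 / 17.20 = 0.18605 = 18.605%.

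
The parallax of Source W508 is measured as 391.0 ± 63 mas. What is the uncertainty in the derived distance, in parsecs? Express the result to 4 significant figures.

0.4121 pc

d = 1/p, so σ_d = σ_p / p².
σ_d = 0.0630 / (0.3910)² = 0.0630 / 0.15288 = 0.41209 pc.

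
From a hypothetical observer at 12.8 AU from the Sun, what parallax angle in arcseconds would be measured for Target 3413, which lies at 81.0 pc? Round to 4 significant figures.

0.1580 arcsec

p (arcsec) = B (AU) / d (pc).
p = 12.8 / 81.0 = 0.15802 arcsec.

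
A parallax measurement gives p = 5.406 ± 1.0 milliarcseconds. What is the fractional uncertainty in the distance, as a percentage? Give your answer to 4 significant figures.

For d = 1/p, |σ_d/d| = |σ_p/p|.
σ_p/p = 1.0 / 5.406 = 0.18498 = 18.498%.

18.50%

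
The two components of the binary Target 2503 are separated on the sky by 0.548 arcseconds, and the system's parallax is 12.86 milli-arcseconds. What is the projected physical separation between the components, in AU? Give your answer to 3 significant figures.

42.6 AU

d = 1/p = 1/0.01286″ = 77.76 pc.
At distance d (pc), an angle of θ arcsec spans θ·d AU: s = 0.548 × 77.76 = 42.612 AU.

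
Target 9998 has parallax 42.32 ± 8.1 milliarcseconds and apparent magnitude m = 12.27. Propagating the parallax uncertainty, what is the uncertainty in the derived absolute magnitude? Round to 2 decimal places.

M = m − 5 log₁₀ d + 5 = m + 5 log₁₀ p + 5, so ∂M/∂p = 5/(p ln 10).
σ_M = (5/ln 10) · (σ_p/p) = 2.1715 × 8.1/42.32 = 2.1715 × 0.1914 = 0.41563.

σ_M = 0.42 mag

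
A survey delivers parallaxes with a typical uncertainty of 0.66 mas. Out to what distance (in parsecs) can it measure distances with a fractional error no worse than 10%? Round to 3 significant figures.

152 pc

σ_d/d = σ_p/p, so the condition is σ_p/p ≤ 0.10, i.e. p ≥ σ_p/0.10.
p_min = 0.66/0.10 = 6.6 mas = 0.0066 arcsec.
d_max = 1/p_min = 1/0.0066 = 151.52 pc.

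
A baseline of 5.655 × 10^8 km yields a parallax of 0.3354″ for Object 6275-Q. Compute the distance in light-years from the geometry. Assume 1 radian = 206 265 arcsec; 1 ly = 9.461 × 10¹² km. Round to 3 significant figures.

36.8 ly

θ = 0.3354″ = 0.3354/206265 = 1.6261 × 10^-6 rad.
d = B/θ = (5.655 × 10^8) / (1.6261 × 10^-6) = 3.4776 × 10^14 km = (3.4776 × 10^14) / (9.461 × 10^12) ly = 36.757 ly.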